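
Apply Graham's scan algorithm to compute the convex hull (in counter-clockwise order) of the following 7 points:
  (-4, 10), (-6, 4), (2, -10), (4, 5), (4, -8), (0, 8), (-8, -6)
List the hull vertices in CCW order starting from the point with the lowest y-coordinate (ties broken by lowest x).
Hull (CCW) = [(2, -10), (4, -8), (4, 5), (0, 8), (-4, 10), (-6, 4), (-8, -6)]

Graham scan procedure:
  1. Find the pivot p₀ = point with lowest y (tie → lowest x): (2, -10).
  2. Sort the remaining points by polar angle around p₀.
  3. Walk through sorted points, maintaining a stack; pop the top while the last three entries make a non-left turn (cross product ≤ 0).
  4. Final stack is the convex hull in CCW order: (2, -10), (4, -8), (4, 5), (0, 8), (-4, 10), (-6, 4), (-8, -6).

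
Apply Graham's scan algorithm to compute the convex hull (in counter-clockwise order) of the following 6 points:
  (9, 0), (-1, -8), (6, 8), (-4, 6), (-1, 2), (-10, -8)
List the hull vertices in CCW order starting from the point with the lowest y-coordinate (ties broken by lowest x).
Hull (CCW) = [(-10, -8), (-1, -8), (9, 0), (6, 8), (-4, 6)]

Graham scan procedure:
  1. Find the pivot p₀ = point with lowest y (tie → lowest x): (-10, -8).
  2. Sort the remaining points by polar angle around p₀.
  3. Walk through sorted points, maintaining a stack; pop the top while the last three entries make a non-left turn (cross product ≤ 0).
  4. Final stack is the convex hull in CCW order: (-10, -8), (-1, -8), (9, 0), (6, 8), (-4, 6).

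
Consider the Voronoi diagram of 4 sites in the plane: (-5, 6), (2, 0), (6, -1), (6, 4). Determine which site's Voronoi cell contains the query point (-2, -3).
Nearest site = (2, 0)

The Voronoi cell of site s contains exactly those query points closer to s than to any other site. Compute squared distances from q = (-2, -3) to each site:
  (2 − -2)² + (0 − -3)² = 25
  (6 − -2)² + (-1 − -3)² = 68
  (-5 − -2)² + (6 − -3)² = 90
  (6 − -2)² + (4 − -3)² = 113
Minimum is attained by (2, 0), so q lies in its Voronoi cell.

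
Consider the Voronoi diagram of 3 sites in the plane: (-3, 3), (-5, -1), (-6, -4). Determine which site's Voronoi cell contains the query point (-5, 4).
Nearest site = (-3, 3)

The Voronoi cell of site s contains exactly those query points closer to s than to any other site. Compute squared distances from q = (-5, 4) to each site:
  (-3 − -5)² + (3 − 4)² = 5
  (-5 − -5)² + (-1 − 4)² = 25
  (-6 − -5)² + (-4 − 4)² = 65
Minimum is attained by (-3, 3), so q lies in its Voronoi cell.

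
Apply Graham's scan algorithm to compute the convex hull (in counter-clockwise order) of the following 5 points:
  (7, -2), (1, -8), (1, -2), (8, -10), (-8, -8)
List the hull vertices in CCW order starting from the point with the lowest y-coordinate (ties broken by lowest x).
Hull (CCW) = [(8, -10), (7, -2), (1, -2), (-8, -8)]

Graham scan procedure:
  1. Find the pivot p₀ = point with lowest y (tie → lowest x): (8, -10).
  2. Sort the remaining points by polar angle around p₀.
  3. Walk through sorted points, maintaining a stack; pop the top while the last three entries make a non-left turn (cross product ≤ 0).
  4. Final stack is the convex hull in CCW order: (8, -10), (7, -2), (1, -2), (-8, -8).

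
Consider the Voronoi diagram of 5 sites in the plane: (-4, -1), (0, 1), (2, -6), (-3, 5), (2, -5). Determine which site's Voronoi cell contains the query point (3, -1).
Nearest site = (0, 1)

The Voronoi cell of site s contains exactly those query points closer to s than to any other site. Compute squared distances from q = (3, -1) to each site:
  (0 − 3)² + (1 − -1)² = 13
  (2 − 3)² + (-5 − -1)² = 17
  (2 − 3)² + (-6 − -1)² = 26
  (-4 − 3)² + (-1 − -1)² = 49
  (-3 − 3)² + (5 − -1)² = 72
Minimum is attained by (0, 1), so q lies in its Voronoi cell.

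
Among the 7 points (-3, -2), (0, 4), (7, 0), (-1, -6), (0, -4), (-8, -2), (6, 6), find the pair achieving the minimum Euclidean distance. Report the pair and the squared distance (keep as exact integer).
Pair = ((-1, -6), (0, -4)); squared distance = 5

Compute all C(7, 2) = 21 pairwise squared distances (x_i − x_j)² + (y_i − y_j)². The minimum is 5, attained by the pair ((-1, -6), (0, -4)).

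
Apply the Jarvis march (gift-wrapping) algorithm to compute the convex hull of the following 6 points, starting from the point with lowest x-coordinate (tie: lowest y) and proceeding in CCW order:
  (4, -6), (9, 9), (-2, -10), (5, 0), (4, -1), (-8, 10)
Hull (CCW) = [(-8, 10), (-2, -10), (4, -6), (9, 9)]

Jarvis march: at each step, from the current hull vertex p, select the next vertex q as the point such that every other point lies strictly to the left of (or on) the directed line p → q. (Equivalently: for every other point r, the cross product (q − p) × (r − p) ≥ 0.)
Starting point (lowest x, tie lowest y): (-8, 10). Wrap until returning to start. Resulting hull: (-8, 10), (-2, -10), (4, -6), (9, 9).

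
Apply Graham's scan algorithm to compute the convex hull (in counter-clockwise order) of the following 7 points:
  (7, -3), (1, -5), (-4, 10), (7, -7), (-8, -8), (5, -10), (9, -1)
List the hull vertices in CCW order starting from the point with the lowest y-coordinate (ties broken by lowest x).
Hull (CCW) = [(5, -10), (7, -7), (9, -1), (-4, 10), (-8, -8)]

Graham scan procedure:
  1. Find the pivot p₀ = point with lowest y (tie → lowest x): (5, -10).
  2. Sort the remaining points by polar angle around p₀.
  3. Walk through sorted points, maintaining a stack; pop the top while the last three entries make a non-left turn (cross product ≤ 0).
  4. Final stack is the convex hull in CCW order: (5, -10), (7, -7), (9, -1), (-4, 10), (-8, -8).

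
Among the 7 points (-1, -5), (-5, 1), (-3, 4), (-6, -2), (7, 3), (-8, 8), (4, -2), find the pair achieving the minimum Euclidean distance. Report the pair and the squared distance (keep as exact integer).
Pair = ((-5, 1), (-6, -2)); squared distance = 10

Compute all C(7, 2) = 21 pairwise squared distances (x_i − x_j)² + (y_i − y_j)². The minimum is 10, attained by the pair ((-5, 1), (-6, -2)).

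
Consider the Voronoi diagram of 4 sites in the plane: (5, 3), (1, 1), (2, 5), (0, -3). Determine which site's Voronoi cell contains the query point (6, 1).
Nearest site = (5, 3)

The Voronoi cell of site s contains exactly those query points closer to s than to any other site. Compute squared distances from q = (6, 1) to each site:
  (5 − 6)² + (3 − 1)² = 5
  (1 − 6)² + (1 − 1)² = 25
  (2 − 6)² + (5 − 1)² = 32
  (0 − 6)² + (-3 − 1)² = 52
Minimum is attained by (5, 3), so q lies in its Voronoi cell.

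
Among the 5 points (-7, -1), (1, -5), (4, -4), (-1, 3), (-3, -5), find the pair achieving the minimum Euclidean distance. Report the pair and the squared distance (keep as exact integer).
Pair = ((1, -5), (4, -4)); squared distance = 10

Compute all C(5, 2) = 10 pairwise squared distances (x_i − x_j)² + (y_i − y_j)². The minimum is 10, attained by the pair ((1, -5), (4, -4)).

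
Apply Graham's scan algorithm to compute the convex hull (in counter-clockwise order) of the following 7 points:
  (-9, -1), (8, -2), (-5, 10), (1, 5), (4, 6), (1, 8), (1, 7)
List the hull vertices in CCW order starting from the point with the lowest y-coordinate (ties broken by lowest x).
Hull (CCW) = [(8, -2), (4, 6), (1, 8), (-5, 10), (-9, -1)]

Graham scan procedure:
  1. Find the pivot p₀ = point with lowest y (tie → lowest x): (8, -2).
  2. Sort the remaining points by polar angle around p₀.
  3. Walk through sorted points, maintaining a stack; pop the top while the last three entries make a non-left turn (cross product ≤ 0).
  4. Final stack is the convex hull in CCW order: (8, -2), (4, 6), (1, 8), (-5, 10), (-9, -1).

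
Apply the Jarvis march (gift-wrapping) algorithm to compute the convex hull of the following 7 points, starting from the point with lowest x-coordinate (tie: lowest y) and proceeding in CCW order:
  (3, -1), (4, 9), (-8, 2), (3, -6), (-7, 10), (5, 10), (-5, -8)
Hull (CCW) = [(-8, 2), (-5, -8), (3, -6), (5, 10), (-7, 10)]

Jarvis march: at each step, from the current hull vertex p, select the next vertex q as the point such that every other point lies strictly to the left of (or on) the directed line p → q. (Equivalently: for every other point r, the cross product (q − p) × (r − p) ≥ 0.)
Starting point (lowest x, tie lowest y): (-8, 2). Wrap until returning to start. Resulting hull: (-8, 2), (-5, -8), (3, -6), (5, 10), (-7, 10).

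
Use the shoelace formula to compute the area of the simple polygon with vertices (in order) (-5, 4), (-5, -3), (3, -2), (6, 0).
Area = 45

Shoelace formula: Area = (1/2) |Σ_i (x_i · y_{i+1} − x_{i+1} · y_i)| (indices mod n). Compute each cross term:
  (-5)(-3) − (-5)(4) = 35
  (-5)(-2) − (3)(-3) = 19
  (3)(0) − (6)(-2) = 12
  (6)(4) − (-5)(0) = 24
Sum = 90, so (signed) Area = 90/2 = 45, |Area| = 45.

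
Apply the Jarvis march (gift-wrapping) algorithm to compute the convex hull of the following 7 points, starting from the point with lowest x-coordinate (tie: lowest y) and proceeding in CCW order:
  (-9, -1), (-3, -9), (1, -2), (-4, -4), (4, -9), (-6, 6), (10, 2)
Hull (CCW) = [(-9, -1), (-3, -9), (4, -9), (10, 2), (-6, 6)]

Jarvis march: at each step, from the current hull vertex p, select the next vertex q as the point such that every other point lies strictly to the left of (or on) the directed line p → q. (Equivalently: for every other point r, the cross product (q − p) × (r − p) ≥ 0.)
Starting point (lowest x, tie lowest y): (-9, -1). Wrap until returning to start. Resulting hull: (-9, -1), (-3, -9), (4, -9), (10, 2), (-6, 6).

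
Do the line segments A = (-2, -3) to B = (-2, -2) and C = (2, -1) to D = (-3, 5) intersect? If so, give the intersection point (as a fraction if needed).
No (intersection of containing lines falls outside at least one segment)

Parametrize and solve: t = 34/5, s = 4/5. At least one of these is outside [0, 1], so the segments do not intersect.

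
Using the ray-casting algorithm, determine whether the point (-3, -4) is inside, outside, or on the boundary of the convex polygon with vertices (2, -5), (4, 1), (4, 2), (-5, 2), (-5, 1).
The point (-3, -4) lies strictly outside the polygon

Cast a horizontal ray to the right from the query point and count how many polygon edges it crosses (each edge strictly once or zero times, handled with the usual half-open convention). 
Parity of crossings → even ⇒ outside.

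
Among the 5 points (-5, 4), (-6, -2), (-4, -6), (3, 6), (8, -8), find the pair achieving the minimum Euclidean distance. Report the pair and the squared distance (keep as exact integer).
Pair = ((-6, -2), (-4, -6)); squared distance = 20

Compute all C(5, 2) = 10 pairwise squared distances (x_i − x_j)² + (y_i − y_j)². The minimum is 20, attained by the pair ((-6, -2), (-4, -6)).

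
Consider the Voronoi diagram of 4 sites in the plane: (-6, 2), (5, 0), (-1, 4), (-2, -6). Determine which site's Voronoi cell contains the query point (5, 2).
Nearest site = (5, 0)

The Voronoi cell of site s contains exactly those query points closer to s than to any other site. Compute squared distances from q = (5, 2) to each site:
  (5 − 5)² + (0 − 2)² = 4
  (-1 − 5)² + (4 − 2)² = 40
  (-2 − 5)² + (-6 − 2)² = 113
  (-6 − 5)² + (2 − 2)² = 121
Minimum is attained by (5, 0), so q lies in its Voronoi cell.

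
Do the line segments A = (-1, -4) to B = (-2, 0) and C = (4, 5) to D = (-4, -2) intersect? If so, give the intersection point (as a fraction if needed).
Yes; intersection at (-76/39, -8/39) (t = 37/39 on AB, s = 29/39 on CD)

Parametrize AB as A + t(B − A) = (-1 + -1 t, -4 + 4 t) and CD as C + s(D − C) = (4 + -8 s, 5 + -7 s). Solve the linear system for (t, s). Determinant = -39 ≠ 0, so a unique intersection of the containing lines exists. Solution: t = 37/39, s = 29/39 — both in [0, 1], so the segments cross. Intersection point: (-76/39, -8/39).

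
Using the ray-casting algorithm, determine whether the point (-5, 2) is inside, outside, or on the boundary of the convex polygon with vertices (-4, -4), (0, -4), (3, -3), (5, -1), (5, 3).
The point (-5, 2) lies strictly outside the polygon

Cast a horizontal ray to the right from the query point and count how many polygon edges it crosses (each edge strictly once or zero times, handled with the usual half-open convention). 
Parity of crossings → even ⇒ outside.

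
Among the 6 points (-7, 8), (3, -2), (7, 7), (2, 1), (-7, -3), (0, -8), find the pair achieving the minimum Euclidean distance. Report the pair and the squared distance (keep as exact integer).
Pair = ((3, -2), (2, 1)); squared distance = 10

Compute all C(6, 2) = 15 pairwise squared distances (x_i − x_j)² + (y_i − y_j)². The minimum is 10, attained by the pair ((3, -2), (2, 1)).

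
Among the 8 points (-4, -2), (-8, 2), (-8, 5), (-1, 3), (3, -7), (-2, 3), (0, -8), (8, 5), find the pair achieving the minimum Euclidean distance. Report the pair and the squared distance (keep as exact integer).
Pair = ((-1, 3), (-2, 3)); squared distance = 1

Compute all C(8, 2) = 28 pairwise squared distances (x_i − x_j)² + (y_i − y_j)². The minimum is 1, attained by the pair ((-1, 3), (-2, 3)).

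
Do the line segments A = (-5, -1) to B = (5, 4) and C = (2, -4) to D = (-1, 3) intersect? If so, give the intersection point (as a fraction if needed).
Yes; intersection at (-5/17, 23/17) (t = 8/17 on AB, s = 13/17 on CD)

Parametrize AB as A + t(B − A) = (-5 + 10 t, -1 + 5 t) and CD as C + s(D − C) = (2 + -3 s, -4 + 7 s). Solve the linear system for (t, s). Determinant = -85 ≠ 0, so a unique intersection of the containing lines exists. Solution: t = 8/17, s = 13/17 — both in [0, 1], so the segments cross. Intersection point: (-5/17, 23/17).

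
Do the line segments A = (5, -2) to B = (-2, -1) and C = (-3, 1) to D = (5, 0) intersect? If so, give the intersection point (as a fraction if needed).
No (intersection of containing lines falls outside at least one segment)

Parametrize and solve: t = 16, s = -13. At least one of these is outside [0, 1], so the segments do not intersect.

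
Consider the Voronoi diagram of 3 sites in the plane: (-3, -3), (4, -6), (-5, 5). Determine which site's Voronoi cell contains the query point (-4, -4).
Nearest site = (-3, -3)

The Voronoi cell of site s contains exactly those query points closer to s than to any other site. Compute squared distances from q = (-4, -4) to each site:
  (-3 − -4)² + (-3 − -4)² = 2
  (4 − -4)² + (-6 − -4)² = 68
  (-5 − -4)² + (5 − -4)² = 82
Minimum is attained by (-3, -3), so q lies in its Voronoi cell.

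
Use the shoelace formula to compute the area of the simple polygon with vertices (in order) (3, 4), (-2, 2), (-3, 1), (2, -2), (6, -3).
Area = 61/2

Shoelace formula: Area = (1/2) |Σ_i (x_i · y_{i+1} − x_{i+1} · y_i)| (indices mod n). Compute each cross term:
  (3)(2) − (-2)(4) = 14
  (-2)(1) − (-3)(2) = 4
  (-3)(-2) − (2)(1) = 4
  (2)(-3) − (6)(-2) = 6
  (6)(4) − (3)(-3) = 33
Sum = 61, so (signed) Area = 61/2 = 61/2, |Area| = 61/2.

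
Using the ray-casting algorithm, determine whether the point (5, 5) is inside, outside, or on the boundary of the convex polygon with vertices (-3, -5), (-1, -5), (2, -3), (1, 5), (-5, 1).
The point (5, 5) lies strictly outside the polygon

Cast a horizontal ray to the right from the query point and count how many polygon edges it crosses (each edge strictly once or zero times, handled with the usual half-open convention). 
Parity of crossings → even ⇒ outside.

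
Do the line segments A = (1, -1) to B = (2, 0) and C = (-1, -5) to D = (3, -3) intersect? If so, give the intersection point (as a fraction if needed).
No (intersection of containing lines falls outside at least one segment)

Parametrize and solve: t = -6, s = -1. At least one of these is outside [0, 1], so the segments do not intersect.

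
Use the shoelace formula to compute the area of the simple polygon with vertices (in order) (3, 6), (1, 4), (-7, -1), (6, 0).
Area = 75/2

Shoelace formula: Area = (1/2) |Σ_i (x_i · y_{i+1} − x_{i+1} · y_i)| (indices mod n). Compute each cross term:
  (3)(4) − (1)(6) = 6
  (1)(-1) − (-7)(4) = 27
  (-7)(0) − (6)(-1) = 6
  (6)(6) − (3)(0) = 36
Sum = 75, so (signed) Area = 75/2 = 75/2, |Area| = 75/2.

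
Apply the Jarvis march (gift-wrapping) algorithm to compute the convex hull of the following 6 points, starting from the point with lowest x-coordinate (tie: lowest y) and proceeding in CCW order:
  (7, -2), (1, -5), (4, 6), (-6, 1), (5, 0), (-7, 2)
Hull (CCW) = [(-7, 2), (-6, 1), (1, -5), (7, -2), (4, 6)]

Jarvis march: at each step, from the current hull vertex p, select the next vertex q as the point such that every other point lies strictly to the left of (or on) the directed line p → q. (Equivalently: for every other point r, the cross product (q − p) × (r − p) ≥ 0.)
Starting point (lowest x, tie lowest y): (-7, 2). Wrap until returning to start. Resulting hull: (-7, 2), (-6, 1), (1, -5), (7, -2), (4, 6).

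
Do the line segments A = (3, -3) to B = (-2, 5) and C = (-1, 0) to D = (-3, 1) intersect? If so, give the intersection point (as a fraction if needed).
No (intersection of containing lines falls outside at least one segment)

Parametrize and solve: t = 2/11, s = -17/11. At least one of these is outside [0, 1], so the segments do not intersect.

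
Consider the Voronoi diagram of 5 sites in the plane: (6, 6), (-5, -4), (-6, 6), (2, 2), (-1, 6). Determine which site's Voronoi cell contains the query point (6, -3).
Nearest site = (2, 2)

The Voronoi cell of site s contains exactly those query points closer to s than to any other site. Compute squared distances from q = (6, -3) to each site:
  (2 − 6)² + (2 − -3)² = 41
  (6 − 6)² + (6 − -3)² = 81
  (-5 − 6)² + (-4 − -3)² = 122
  (-1 − 6)² + (6 − -3)² = 130
  (-6 − 6)² + (6 − -3)² = 225
Minimum is attained by (2, 2), so q lies in its Voronoi cell.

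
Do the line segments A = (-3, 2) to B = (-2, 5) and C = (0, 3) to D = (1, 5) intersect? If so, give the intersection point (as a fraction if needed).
No (intersection of containing lines falls outside at least one segment)

Parametrize and solve: t = -5, s = -8. At least one of these is outside [0, 1], so the segments do not intersect.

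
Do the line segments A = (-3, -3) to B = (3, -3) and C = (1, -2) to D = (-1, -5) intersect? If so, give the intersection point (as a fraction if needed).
Yes; intersection at (1/3, -3) (t = 5/9 on AB, s = 1/3 on CD)

Parametrize AB as A + t(B − A) = (-3 + 6 t, -3 + 0 t) and CD as C + s(D − C) = (1 + -2 s, -2 + -3 s). Solve the linear system for (t, s). Determinant = 18 ≠ 0, so a unique intersection of the containing lines exists. Solution: t = 5/9, s = 1/3 — both in [0, 1], so the segments cross. Intersection point: (1/3, -3).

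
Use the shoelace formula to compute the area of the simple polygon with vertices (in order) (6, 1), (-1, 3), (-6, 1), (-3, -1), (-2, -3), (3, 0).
Area = 32

Shoelace formula: Area = (1/2) |Σ_i (x_i · y_{i+1} − x_{i+1} · y_i)| (indices mod n). Compute each cross term:
  (6)(3) − (-1)(1) = 19
  (-1)(1) − (-6)(3) = 17
  (-6)(-1) − (-3)(1) = 9
  (-3)(-3) − (-2)(-1) = 7
  (-2)(0) − (3)(-3) = 9
  (3)(1) − (6)(0) = 3
Sum = 64, so (signed) Area = 64/2 = 32, |Area| = 32.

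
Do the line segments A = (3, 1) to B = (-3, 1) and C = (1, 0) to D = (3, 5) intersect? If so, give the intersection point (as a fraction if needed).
Yes; intersection at (7/5, 1) (t = 4/15 on AB, s = 1/5 on CD)

Parametrize AB as A + t(B − A) = (3 + -6 t, 1 + 0 t) and CD as C + s(D − C) = (1 + 2 s, 0 + 5 s). Solve the linear system for (t, s). Determinant = 30 ≠ 0, so a unique intersection of the containing lines exists. Solution: t = 4/15, s = 1/5 — both in [0, 1], so the segments cross. Intersection point: (7/5, 1).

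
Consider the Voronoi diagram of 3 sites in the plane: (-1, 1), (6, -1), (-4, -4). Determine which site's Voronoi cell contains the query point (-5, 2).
Nearest site = (-1, 1)

The Voronoi cell of site s contains exactly those query points closer to s than to any other site. Compute squared distances from q = (-5, 2) to each site:
  (-1 − -5)² + (1 − 2)² = 17
  (-4 − -5)² + (-4 − 2)² = 37
  (6 − -5)² + (-1 − 2)² = 130
Minimum is attained by (-1, 1), so q lies in its Voronoi cell.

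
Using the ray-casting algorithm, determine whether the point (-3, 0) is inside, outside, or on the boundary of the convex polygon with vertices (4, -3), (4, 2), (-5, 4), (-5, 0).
The point (-3, 0) lies strictly inside the polygon

Cast a horizontal ray to the right from the query point and count how many polygon edges it crosses (each edge strictly once or zero times, handled with the usual half-open convention). 
Parity of crossings → odd ⇒ inside.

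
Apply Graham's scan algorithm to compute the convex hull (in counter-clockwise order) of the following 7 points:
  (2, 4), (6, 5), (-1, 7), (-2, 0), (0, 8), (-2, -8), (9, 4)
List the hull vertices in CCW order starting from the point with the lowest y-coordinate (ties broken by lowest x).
Hull (CCW) = [(-2, -8), (9, 4), (0, 8), (-1, 7), (-2, 0)]

Graham scan procedure:
  1. Find the pivot p₀ = point with lowest y (tie → lowest x): (-2, -8).
  2. Sort the remaining points by polar angle around p₀.
  3. Walk through sorted points, maintaining a stack; pop the top while the last three entries make a non-left turn (cross product ≤ 0).
  4. Final stack is the convex hull in CCW order: (-2, -8), (9, 4), (0, 8), (-1, 7), (-2, 0).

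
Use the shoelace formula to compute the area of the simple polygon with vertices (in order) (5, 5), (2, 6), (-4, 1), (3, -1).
Area = 67/2

Shoelace formula: Area = (1/2) |Σ_i (x_i · y_{i+1} − x_{i+1} · y_i)| (indices mod n). Compute each cross term:
  (5)(6) − (2)(5) = 20
  (2)(1) − (-4)(6) = 26
  (-4)(-1) − (3)(1) = 1
  (3)(5) − (5)(-1) = 20
Sum = 67, so (signed) Area = 67/2 = 67/2, |Area| = 67/2.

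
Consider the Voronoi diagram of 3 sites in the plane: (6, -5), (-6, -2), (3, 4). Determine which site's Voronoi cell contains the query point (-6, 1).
Nearest site = (-6, -2)

The Voronoi cell of site s contains exactly those query points closer to s than to any other site. Compute squared distances from q = (-6, 1) to each site:
  (-6 − -6)² + (-2 − 1)² = 9
  (3 − -6)² + (4 − 1)² = 90
  (6 − -6)² + (-5 − 1)² = 180
Minimum is attained by (-6, -2), so q lies in its Voronoi cell.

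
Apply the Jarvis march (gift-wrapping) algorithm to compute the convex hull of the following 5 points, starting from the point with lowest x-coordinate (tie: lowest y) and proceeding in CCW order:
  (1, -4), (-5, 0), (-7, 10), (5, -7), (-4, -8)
Hull (CCW) = [(-7, 10), (-4, -8), (5, -7)]

Jarvis march: at each step, from the current hull vertex p, select the next vertex q as the point such that every other point lies strictly to the left of (or on) the directed line p → q. (Equivalently: for every other point r, the cross product (q − p) × (r − p) ≥ 0.)
Starting point (lowest x, tie lowest y): (-7, 10). Wrap until returning to start. Resulting hull: (-7, 10), (-4, -8), (5, -7).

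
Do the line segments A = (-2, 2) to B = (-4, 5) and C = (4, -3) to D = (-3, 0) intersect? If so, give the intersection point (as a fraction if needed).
No (intersection of containing lines falls outside at least one segment)

Parametrize and solve: t = -17/15, s = 8/15. At least one of these is outside [0, 1], so the segments do not intersect.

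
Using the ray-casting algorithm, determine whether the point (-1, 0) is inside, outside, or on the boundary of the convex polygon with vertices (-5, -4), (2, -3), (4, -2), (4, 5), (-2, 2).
The point (-1, 0) lies strictly inside the polygon

Cast a horizontal ray to the right from the query point and count how many polygon edges it crosses (each edge strictly once or zero times, handled with the usual half-open convention). 
Parity of crossings → odd ⇒ inside.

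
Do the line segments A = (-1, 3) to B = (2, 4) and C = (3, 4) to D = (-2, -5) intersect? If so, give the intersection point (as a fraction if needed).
No (intersection of containing lines falls outside at least one segment)

Parametrize and solve: t = 31/22, s = -1/22. At least one of these is outside [0, 1], so the segments do not intersect.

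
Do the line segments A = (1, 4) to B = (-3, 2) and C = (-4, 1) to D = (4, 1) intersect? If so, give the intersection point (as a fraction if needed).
No (intersection of containing lines falls outside at least one segment)

Parametrize and solve: t = 3/2, s = -1/8. At least one of these is outside [0, 1], so the segments do not intersect.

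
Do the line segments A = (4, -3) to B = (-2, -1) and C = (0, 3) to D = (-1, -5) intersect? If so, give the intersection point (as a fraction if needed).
Yes; intersection at (-14/25, -37/25) (t = 19/25 on AB, s = 14/25 on CD)

Parametrize AB as A + t(B − A) = (4 + -6 t, -3 + 2 t) and CD as C + s(D − C) = (0 + -1 s, 3 + -8 s). Solve the linear system for (t, s). Determinant = -50 ≠ 0, so a unique intersection of the containing lines exists. Solution: t = 19/25, s = 14/25 — both in [0, 1], so the segments cross. Intersection point: (-14/25, -37/25).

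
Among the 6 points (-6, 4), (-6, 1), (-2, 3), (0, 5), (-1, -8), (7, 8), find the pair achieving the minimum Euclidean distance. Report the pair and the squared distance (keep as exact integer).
Pair = ((-2, 3), (0, 5)); squared distance = 8

Compute all C(6, 2) = 15 pairwise squared distances (x_i − x_j)² + (y_i − y_j)². The minimum is 8, attained by the pair ((-2, 3), (0, 5)).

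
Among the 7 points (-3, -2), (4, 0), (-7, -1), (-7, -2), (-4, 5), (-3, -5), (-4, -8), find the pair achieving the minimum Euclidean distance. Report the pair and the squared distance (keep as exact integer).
Pair = ((-7, -1), (-7, -2)); squared distance = 1

Compute all C(7, 2) = 21 pairwise squared distances (x_i − x_j)² + (y_i − y_j)². The minimum is 1, attained by the pair ((-7, -1), (-7, -2)).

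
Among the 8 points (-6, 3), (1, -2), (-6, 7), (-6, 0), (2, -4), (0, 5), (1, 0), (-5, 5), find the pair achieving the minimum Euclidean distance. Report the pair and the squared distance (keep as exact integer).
Pair = ((1, -2), (1, 0)); squared distance = 4

Compute all C(8, 2) = 28 pairwise squared distances (x_i − x_j)² + (y_i − y_j)². The minimum is 4, attained by the pair ((1, -2), (1, 0)).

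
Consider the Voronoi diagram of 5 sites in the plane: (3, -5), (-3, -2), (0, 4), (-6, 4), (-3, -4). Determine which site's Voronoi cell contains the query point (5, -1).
Nearest site = (3, -5)

The Voronoi cell of site s contains exactly those query points closer to s than to any other site. Compute squared distances from q = (5, -1) to each site:
  (3 − 5)² + (-5 − -1)² = 20
  (0 − 5)² + (4 − -1)² = 50
  (-3 − 5)² + (-2 − -1)² = 65
  (-3 − 5)² + (-4 − -1)² = 73
  (-6 − 5)² + (4 − -1)² = 146
Minimum is attained by (3, -5), so q lies in its Voronoi cell.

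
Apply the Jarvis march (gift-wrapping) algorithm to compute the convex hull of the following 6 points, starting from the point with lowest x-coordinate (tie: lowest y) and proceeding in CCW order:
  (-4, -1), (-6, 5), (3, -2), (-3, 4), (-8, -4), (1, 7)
Hull (CCW) = [(-8, -4), (3, -2), (1, 7), (-6, 5)]

Jarvis march: at each step, from the current hull vertex p, select the next vertex q as the point such that every other point lies strictly to the left of (or on) the directed line p → q. (Equivalently: for every other point r, the cross product (q − p) × (r − p) ≥ 0.)
Starting point (lowest x, tie lowest y): (-8, -4). Wrap until returning to start. Resulting hull: (-8, -4), (3, -2), (1, 7), (-6, 5).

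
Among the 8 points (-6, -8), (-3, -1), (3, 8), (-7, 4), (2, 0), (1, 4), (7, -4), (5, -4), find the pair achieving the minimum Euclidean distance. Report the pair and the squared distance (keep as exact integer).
Pair = ((7, -4), (5, -4)); squared distance = 4

Compute all C(8, 2) = 28 pairwise squared distances (x_i − x_j)² + (y_i − y_j)². The minimum is 4, attained by the pair ((7, -4), (5, -4)).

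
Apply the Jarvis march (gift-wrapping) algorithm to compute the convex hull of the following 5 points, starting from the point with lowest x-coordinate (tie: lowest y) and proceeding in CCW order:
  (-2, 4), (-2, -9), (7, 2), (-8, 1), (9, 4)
Hull (CCW) = [(-8, 1), (-2, -9), (9, 4), (-2, 4)]

Jarvis march: at each step, from the current hull vertex p, select the next vertex q as the point such that every other point lies strictly to the left of (or on) the directed line p → q. (Equivalently: for every other point r, the cross product (q − p) × (r − p) ≥ 0.)
Starting point (lowest x, tie lowest y): (-8, 1). Wrap until returning to start. Resulting hull: (-8, 1), (-2, -9), (9, 4), (-2, 4).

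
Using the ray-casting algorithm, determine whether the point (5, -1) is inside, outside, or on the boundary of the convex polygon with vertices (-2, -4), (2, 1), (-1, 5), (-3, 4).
The point (5, -1) lies strictly outside the polygon

Cast a horizontal ray to the right from the query point and count how many polygon edges it crosses (each edge strictly once or zero times, handled with the usual half-open convention). 
Parity of crossings → even ⇒ outside.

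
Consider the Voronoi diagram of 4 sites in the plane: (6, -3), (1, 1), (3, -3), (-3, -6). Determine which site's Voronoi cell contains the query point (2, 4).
Nearest site = (1, 1)

The Voronoi cell of site s contains exactly those query points closer to s than to any other site. Compute squared distances from q = (2, 4) to each site:
  (1 − 2)² + (1 − 4)² = 10
  (3 − 2)² + (-3 − 4)² = 50
  (6 − 2)² + (-3 − 4)² = 65
  (-3 − 2)² + (-6 − 4)² = 125
Minimum is attained by (1, 1), so q lies in its Voronoi cell.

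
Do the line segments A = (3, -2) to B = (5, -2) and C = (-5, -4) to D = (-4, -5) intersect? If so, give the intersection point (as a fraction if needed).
No (intersection of containing lines falls outside at least one segment)

Parametrize and solve: t = -5, s = -2. At least one of these is outside [0, 1], so the segments do not intersect.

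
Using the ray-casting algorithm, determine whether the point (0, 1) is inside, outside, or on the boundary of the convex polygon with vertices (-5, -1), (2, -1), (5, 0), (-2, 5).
The point (0, 1) lies strictly inside the polygon

Cast a horizontal ray to the right from the query point and count how many polygon edges it crosses (each edge strictly once or zero times, handled with the usual half-open convention). 
Parity of crossings → odd ⇒ inside.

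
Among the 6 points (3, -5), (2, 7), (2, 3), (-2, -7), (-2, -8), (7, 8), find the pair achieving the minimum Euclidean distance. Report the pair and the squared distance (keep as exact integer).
Pair = ((-2, -7), (-2, -8)); squared distance = 1

Compute all C(6, 2) = 15 pairwise squared distances (x_i − x_j)² + (y_i − y_j)². The minimum is 1, attained by the pair ((-2, -7), (-2, -8)).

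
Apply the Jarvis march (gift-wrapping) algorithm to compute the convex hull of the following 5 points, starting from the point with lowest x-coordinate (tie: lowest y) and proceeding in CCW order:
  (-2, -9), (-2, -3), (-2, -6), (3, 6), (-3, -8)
Hull (CCW) = [(-3, -8), (-2, -9), (3, 6), (-2, -3)]

Jarvis march: at each step, from the current hull vertex p, select the next vertex q as the point such that every other point lies strictly to the left of (or on) the directed line p → q. (Equivalently: for every other point r, the cross product (q − p) × (r − p) ≥ 0.)
Starting point (lowest x, tie lowest y): (-3, -8). Wrap until returning to start. Resulting hull: (-3, -8), (-2, -9), (3, 6), (-2, -3).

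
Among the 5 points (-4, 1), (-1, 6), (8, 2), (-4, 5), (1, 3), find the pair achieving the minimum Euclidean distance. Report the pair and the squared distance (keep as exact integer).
Pair = ((-1, 6), (-4, 5)); squared distance = 10

Compute all C(5, 2) = 10 pairwise squared distances (x_i − x_j)² + (y_i − y_j)². The minimum is 10, attained by the pair ((-1, 6), (-4, 5)).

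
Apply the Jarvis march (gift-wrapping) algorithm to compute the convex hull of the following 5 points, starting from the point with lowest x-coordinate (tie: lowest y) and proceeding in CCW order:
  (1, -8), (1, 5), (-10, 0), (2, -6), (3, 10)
Hull (CCW) = [(-10, 0), (1, -8), (2, -6), (3, 10)]

Jarvis march: at each step, from the current hull vertex p, select the next vertex q as the point such that every other point lies strictly to the left of (or on) the directed line p → q. (Equivalently: for every other point r, the cross product (q − p) × (r − p) ≥ 0.)
Starting point (lowest x, tie lowest y): (-10, 0). Wrap until returning to start. Resulting hull: (-10, 0), (1, -8), (2, -6), (3, 10).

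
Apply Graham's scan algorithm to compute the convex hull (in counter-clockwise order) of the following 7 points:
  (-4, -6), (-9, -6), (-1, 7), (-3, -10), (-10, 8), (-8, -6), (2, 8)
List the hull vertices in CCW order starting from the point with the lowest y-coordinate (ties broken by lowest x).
Hull (CCW) = [(-3, -10), (2, 8), (-10, 8), (-9, -6)]

Graham scan procedure:
  1. Find the pivot p₀ = point with lowest y (tie → lowest x): (-3, -10).
  2. Sort the remaining points by polar angle around p₀.
  3. Walk through sorted points, maintaining a stack; pop the top while the last three entries make a non-left turn (cross product ≤ 0).
  4. Final stack is the convex hull in CCW order: (-3, -10), (2, 8), (-10, 8), (-9, -6).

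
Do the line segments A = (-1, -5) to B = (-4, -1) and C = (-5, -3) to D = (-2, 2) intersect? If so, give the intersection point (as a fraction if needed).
Yes; intersection at (-35/9, -31/27) (t = 26/27 on AB, s = 10/27 on CD)

Parametrize AB as A + t(B − A) = (-1 + -3 t, -5 + 4 t) and CD as C + s(D − C) = (-5 + 3 s, -3 + 5 s). Solve the linear system for (t, s). Determinant = 27 ≠ 0, so a unique intersection of the containing lines exists. Solution: t = 26/27, s = 10/27 — both in [0, 1], so the segments cross. Intersection point: (-35/9, -31/27).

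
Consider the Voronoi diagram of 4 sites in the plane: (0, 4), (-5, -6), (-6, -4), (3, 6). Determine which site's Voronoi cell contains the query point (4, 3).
Nearest site = (3, 6)

The Voronoi cell of site s contains exactly those query points closer to s than to any other site. Compute squared distances from q = (4, 3) to each site:
  (3 − 4)² + (6 − 3)² = 10
  (0 − 4)² + (4 − 3)² = 17
  (-6 − 4)² + (-4 − 3)² = 149
  (-5 − 4)² + (-6 − 3)² = 162
Minimum is attained by (3, 6), so q lies in its Voronoi cell.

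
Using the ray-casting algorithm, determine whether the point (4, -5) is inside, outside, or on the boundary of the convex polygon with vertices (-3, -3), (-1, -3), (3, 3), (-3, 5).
The point (4, -5) lies strictly outside the polygon

Cast a horizontal ray to the right from the query point and count how many polygon edges it crosses (each edge strictly once or zero times, handled with the usual half-open convention). 
Parity of crossings → even ⇒ outside.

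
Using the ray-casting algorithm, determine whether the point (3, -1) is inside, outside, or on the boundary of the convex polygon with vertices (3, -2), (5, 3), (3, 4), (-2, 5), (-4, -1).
The point (3, -1) lies strictly inside the polygon

Cast a horizontal ray to the right from the query point and count how many polygon edges it crosses (each edge strictly once or zero times, handled with the usual half-open convention). 
Parity of crossings → odd ⇒ inside.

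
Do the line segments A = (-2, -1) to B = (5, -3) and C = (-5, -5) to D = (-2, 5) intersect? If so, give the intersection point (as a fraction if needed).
No (intersection of containing lines falls outside at least one segment)

Parametrize and solve: t = -9/38, s = 17/38. At least one of these is outside [0, 1], so the segments do not intersect.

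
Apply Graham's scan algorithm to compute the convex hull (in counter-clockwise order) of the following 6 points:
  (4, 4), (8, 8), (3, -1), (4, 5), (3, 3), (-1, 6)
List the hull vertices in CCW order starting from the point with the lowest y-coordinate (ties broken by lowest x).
Hull (CCW) = [(3, -1), (8, 8), (-1, 6)]

Graham scan procedure:
  1. Find the pivot p₀ = point with lowest y (tie → lowest x): (3, -1).
  2. Sort the remaining points by polar angle around p₀.
  3. Walk through sorted points, maintaining a stack; pop the top while the last three entries make a non-left turn (cross product ≤ 0).
  4. Final stack is the convex hull in CCW order: (3, -1), (8, 8), (-1, 6).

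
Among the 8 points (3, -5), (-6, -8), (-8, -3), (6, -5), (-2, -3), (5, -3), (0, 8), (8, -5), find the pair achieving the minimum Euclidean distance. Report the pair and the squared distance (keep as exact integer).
Pair = ((6, -5), (8, -5)); squared distance = 4

Compute all C(8, 2) = 28 pairwise squared distances (x_i − x_j)² + (y_i − y_j)². The minimum is 4, attained by the pair ((6, -5), (8, -5)).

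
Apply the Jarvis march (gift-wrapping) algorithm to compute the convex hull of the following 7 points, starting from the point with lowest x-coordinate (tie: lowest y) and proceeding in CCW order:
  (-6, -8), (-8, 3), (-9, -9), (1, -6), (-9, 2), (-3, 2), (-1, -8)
Hull (CCW) = [(-9, -9), (-1, -8), (1, -6), (-3, 2), (-8, 3), (-9, 2)]

Jarvis march: at each step, from the current hull vertex p, select the next vertex q as the point such that every other point lies strictly to the left of (or on) the directed line p → q. (Equivalently: for every other point r, the cross product (q − p) × (r − p) ≥ 0.)
Starting point (lowest x, tie lowest y): (-9, -9). Wrap until returning to start. Resulting hull: (-9, -9), (-1, -8), (1, -6), (-3, 2), (-8, 3), (-9, 2).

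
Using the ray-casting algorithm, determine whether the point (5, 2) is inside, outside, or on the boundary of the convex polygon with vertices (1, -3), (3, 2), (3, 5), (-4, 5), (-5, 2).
The point (5, 2) lies strictly outside the polygon

Cast a horizontal ray to the right from the query point and count how many polygon edges it crosses (each edge strictly once or zero times, handled with the usual half-open convention). 
Parity of crossings → even ⇒ outside.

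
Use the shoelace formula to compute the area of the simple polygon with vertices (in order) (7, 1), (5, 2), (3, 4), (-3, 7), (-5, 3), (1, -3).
Area = 58

Shoelace formula: Area = (1/2) |Σ_i (x_i · y_{i+1} − x_{i+1} · y_i)| (indices mod n). Compute each cross term:
  (7)(2) − (5)(1) = 9
  (5)(4) − (3)(2) = 14
  (3)(7) − (-3)(4) = 33
  (-3)(3) − (-5)(7) = 26
  (-5)(-3) − (1)(3) = 12
  (1)(1) − (7)(-3) = 22
Sum = 116, so (signed) Area = 116/2 = 58, |Area| = 58.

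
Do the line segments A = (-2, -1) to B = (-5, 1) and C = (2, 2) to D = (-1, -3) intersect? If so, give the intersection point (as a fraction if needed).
No (intersection of containing lines falls outside at least one segment)

Parametrize and solve: t = -11/21, s = 17/21. At least one of these is outside [0, 1], so the segments do not intersect.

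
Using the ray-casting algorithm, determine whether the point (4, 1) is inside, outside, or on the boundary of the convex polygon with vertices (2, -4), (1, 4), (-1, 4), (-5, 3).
The point (4, 1) lies strictly outside the polygon

Cast a horizontal ray to the right from the query point and count how many polygon edges it crosses (each edge strictly once or zero times, handled with the usual half-open convention). 
Parity of crossings → even ⇒ outside.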